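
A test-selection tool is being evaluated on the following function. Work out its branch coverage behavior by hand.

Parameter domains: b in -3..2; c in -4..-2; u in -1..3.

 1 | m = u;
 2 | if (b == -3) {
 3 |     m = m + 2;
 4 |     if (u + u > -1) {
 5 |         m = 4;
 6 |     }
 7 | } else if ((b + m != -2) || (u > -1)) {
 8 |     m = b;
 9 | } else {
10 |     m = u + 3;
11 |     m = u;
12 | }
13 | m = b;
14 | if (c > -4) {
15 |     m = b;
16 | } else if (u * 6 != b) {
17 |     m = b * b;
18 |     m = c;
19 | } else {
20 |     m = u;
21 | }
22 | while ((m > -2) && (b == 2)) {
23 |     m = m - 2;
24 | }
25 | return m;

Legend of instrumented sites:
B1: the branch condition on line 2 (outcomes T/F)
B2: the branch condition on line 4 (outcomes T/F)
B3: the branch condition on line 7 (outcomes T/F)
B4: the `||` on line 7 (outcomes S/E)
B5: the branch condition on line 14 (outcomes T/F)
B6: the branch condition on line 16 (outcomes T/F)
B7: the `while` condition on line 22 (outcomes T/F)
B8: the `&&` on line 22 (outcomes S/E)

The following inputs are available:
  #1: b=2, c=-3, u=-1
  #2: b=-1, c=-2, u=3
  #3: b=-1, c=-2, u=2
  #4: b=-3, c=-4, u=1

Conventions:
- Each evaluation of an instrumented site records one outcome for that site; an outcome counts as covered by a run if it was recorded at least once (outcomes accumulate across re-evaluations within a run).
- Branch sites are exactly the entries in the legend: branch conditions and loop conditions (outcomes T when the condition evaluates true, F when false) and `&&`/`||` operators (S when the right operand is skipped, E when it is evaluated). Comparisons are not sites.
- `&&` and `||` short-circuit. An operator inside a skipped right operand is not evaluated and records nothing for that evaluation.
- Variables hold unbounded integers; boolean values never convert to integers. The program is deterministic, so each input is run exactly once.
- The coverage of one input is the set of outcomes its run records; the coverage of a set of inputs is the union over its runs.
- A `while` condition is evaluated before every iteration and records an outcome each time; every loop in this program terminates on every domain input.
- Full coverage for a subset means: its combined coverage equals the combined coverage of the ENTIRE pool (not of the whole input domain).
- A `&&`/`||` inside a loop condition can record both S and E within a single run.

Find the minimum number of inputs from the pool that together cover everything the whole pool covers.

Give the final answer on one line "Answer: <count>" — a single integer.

input #1 (b=2, c=-3, u=-1): covers B1=F, B3=T, B4=S, B5=T, B7=T, B7=F, B8=S, B8=E
input #2 (b=-1, c=-2, u=3): covers B1=F, B3=T, B4=S, B5=T, B7=F, B8=E
input #3 (b=-1, c=-2, u=2): covers B1=F, B3=T, B4=S, B5=T, B7=F, B8=E
input #4 (b=-3, c=-4, u=1): covers B1=T, B2=T, B5=F, B6=T, B7=F, B8=S
together the pool reaches 12 outcomes: B1=T, B1=F, B2=T, B3=T, B4=S, B5=T, B5=F, B6=T, B7=T, B7=F, B8=S, B8=E
every size-1 subset falls short of the 12 outcomes (best: 8/12)
inputs {1, 4} (size 2) cover everything; no size-2 subset with a lexicographically smaller index list covers all 12

Answer: 2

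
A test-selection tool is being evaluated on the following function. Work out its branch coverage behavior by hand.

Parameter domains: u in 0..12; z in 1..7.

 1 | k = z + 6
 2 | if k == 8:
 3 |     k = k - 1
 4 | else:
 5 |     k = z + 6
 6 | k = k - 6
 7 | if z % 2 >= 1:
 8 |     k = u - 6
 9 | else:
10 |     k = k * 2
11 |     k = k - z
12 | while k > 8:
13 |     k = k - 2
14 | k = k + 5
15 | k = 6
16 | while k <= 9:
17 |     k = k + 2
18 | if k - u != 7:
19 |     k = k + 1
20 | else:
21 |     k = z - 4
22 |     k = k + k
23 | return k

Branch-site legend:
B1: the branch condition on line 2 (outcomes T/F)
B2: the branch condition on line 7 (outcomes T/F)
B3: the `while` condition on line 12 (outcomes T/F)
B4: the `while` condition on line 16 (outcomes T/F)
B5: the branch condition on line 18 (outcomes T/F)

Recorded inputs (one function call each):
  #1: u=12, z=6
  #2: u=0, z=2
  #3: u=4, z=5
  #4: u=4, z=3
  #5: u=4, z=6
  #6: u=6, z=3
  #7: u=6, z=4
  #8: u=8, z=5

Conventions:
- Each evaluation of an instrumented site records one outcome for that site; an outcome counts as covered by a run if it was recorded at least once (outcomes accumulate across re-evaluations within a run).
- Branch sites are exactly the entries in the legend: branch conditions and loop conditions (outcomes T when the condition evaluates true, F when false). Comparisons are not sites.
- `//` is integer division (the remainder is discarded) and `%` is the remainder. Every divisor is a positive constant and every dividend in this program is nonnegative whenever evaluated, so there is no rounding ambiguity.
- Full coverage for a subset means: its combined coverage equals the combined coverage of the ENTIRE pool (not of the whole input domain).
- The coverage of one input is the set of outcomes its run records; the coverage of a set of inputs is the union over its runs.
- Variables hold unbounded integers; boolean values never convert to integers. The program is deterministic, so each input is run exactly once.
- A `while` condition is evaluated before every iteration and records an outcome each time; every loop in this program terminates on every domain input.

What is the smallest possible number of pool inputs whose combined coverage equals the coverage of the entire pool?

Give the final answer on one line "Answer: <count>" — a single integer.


input #1, u=12, z=6: outcomes B1=F, B2=F, B3=F, B4=T, B4=F, B5=T
input #2, u=0, z=2: outcomes B1=T, B2=F, B3=F, B4=T, B4=F, B5=T
input #3, u=4, z=5: outcomes B1=F, B2=T, B3=F, B4=T, B4=F, B5=T
input #4, u=4, z=3: outcomes B1=F, B2=T, B3=F, B4=T, B4=F, B5=T
input #5, u=4, z=6: outcomes B1=F, B2=F, B3=F, B4=T, B4=F, B5=T
input #6, u=6, z=3: outcomes B1=F, B2=T, B3=F, B4=T, B4=F, B5=T
input #7, u=6, z=4: outcomes B1=F, B2=F, B3=F, B4=T, B4=F, B5=T
input #8, u=8, z=5: outcomes B1=F, B2=T, B3=F, B4=T, B4=F, B5=T
union over all inputs: B1=T, B1=F, B2=T, B2=F, B3=F, B4=T, B4=F, B5=T (8 outcomes)
every size-1 subset falls short of the 8 outcomes (best: 6/8)
size 2: inputs {2, 3} cover all 8 outcomes, and no lexicographically smaller subset of this size does
Answer: 2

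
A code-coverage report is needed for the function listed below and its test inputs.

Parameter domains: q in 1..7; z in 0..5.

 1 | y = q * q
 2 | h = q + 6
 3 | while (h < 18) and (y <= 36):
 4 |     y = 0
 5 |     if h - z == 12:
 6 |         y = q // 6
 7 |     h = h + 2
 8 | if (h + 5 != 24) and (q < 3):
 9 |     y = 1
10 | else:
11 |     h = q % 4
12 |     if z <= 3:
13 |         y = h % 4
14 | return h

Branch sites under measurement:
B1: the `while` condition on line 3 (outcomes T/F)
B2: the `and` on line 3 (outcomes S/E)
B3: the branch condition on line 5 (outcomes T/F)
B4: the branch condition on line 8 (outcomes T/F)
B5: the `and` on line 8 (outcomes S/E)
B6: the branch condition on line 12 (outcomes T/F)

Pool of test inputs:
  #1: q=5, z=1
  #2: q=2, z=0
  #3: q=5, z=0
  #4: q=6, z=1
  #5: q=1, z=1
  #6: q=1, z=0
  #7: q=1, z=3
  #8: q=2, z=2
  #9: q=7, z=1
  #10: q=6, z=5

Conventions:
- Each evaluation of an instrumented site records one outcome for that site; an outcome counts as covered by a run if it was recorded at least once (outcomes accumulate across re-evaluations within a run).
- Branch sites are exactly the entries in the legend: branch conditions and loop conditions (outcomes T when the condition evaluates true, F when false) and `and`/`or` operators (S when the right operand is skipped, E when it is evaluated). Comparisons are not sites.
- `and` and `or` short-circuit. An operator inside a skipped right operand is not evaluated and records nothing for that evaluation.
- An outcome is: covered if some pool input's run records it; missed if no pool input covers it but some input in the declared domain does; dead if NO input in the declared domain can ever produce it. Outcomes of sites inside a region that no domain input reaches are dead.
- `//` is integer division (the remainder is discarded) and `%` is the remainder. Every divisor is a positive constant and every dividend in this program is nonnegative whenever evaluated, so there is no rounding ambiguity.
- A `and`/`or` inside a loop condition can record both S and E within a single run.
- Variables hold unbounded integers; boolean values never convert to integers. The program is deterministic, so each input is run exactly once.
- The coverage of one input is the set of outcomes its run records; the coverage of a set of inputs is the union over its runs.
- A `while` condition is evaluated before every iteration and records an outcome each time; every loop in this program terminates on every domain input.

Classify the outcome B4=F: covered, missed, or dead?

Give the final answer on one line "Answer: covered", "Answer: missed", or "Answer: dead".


B4=F is recorded by pool input(s) 1, 3, 4, 5, 6, 7, 9, 10 -> covered
Answer: covered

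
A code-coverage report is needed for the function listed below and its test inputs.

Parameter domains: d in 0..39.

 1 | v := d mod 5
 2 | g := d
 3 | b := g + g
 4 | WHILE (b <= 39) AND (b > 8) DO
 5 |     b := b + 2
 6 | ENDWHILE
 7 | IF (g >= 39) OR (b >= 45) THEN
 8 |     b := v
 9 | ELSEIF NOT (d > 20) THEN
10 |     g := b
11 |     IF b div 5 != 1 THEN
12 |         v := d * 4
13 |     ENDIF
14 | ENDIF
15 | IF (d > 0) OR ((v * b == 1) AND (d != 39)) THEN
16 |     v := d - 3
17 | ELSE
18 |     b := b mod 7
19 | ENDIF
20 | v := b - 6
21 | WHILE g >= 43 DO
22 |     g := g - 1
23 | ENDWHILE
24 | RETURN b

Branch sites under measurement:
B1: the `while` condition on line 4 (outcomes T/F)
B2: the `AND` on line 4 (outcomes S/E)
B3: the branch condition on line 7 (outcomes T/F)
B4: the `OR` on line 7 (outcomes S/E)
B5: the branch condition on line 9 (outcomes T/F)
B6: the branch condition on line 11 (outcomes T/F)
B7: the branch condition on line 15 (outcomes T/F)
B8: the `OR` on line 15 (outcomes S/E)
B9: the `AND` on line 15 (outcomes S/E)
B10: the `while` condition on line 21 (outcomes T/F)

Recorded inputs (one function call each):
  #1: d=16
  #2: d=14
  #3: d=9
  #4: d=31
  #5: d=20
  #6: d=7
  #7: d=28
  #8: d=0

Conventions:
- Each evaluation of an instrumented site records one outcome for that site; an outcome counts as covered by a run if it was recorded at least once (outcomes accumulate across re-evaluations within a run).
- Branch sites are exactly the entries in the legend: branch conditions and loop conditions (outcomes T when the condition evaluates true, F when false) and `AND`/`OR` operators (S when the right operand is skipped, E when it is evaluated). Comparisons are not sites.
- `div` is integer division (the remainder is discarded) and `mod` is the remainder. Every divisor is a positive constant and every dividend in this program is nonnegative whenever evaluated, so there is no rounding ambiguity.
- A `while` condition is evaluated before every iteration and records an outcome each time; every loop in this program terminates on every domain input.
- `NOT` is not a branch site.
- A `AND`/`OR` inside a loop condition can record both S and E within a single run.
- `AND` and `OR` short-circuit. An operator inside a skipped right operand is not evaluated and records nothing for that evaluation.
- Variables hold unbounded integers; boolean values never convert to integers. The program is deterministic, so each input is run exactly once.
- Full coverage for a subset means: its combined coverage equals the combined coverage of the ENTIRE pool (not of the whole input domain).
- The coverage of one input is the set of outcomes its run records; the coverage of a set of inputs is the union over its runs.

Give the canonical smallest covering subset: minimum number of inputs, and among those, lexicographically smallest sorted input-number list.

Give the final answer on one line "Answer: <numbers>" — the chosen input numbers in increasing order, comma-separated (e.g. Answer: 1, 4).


#1 (d=16) -> B2->E, B1->T, B2->E, B1->T, B2->E, B1->T, B2->E, B1->T, B2->S, B1->F, B4->E, B3->F, B5->T, B6->T, ...; covered: B1=T, B1=F, B2=S, B2=E, B3=F, B4=E, B5=T, B6=T, B7=T, B8=S, B10=F
#2 (d=14) -> B2->E, B1->T, B2->E, B1->T, B2->E, B1->T, B2->E, B1->T, B2->E, B1->T, B2->E, B1->T, B2->S, B1->F, ...; covered: B1=T, B1=F, B2=S, B2=E, B3=F, B4=E, B5=T, B6=T, B7=T, B8=S, B10=F
#3 (d=9) -> B2->E, B1->T, B2->E, B1->T, B2->E, B1->T, B2->E, B1->T, B2->E, B1->T, B2->E, B1->T, B2->E, B1->T, ...; covered: B1=T, B1=F, B2=S, B2=E, B3=F, B4=E, B5=T, B6=T, B7=T, B8=S, B10=F
#4 (d=31) -> B2->S, B1->F, B4->E, B3->T, B8->S, B7->T, B10->F; covered: B1=F, B2=S, B3=T, B4=E, B7=T, B8=S, B10=F
#5 (d=20) -> B2->S, B1->F, B4->E, B3->F, B5->T, B6->T, B8->S, B7->T, B10->F; covered: B1=F, B2=S, B3=F, B4=E, B5=T, B6=T, B7=T, B8=S, B10=F
#6 (d=7) -> B2->E, B1->T, B2->E, B1->T, B2->E, B1->T, B2->E, B1->T, B2->E, B1->T, B2->E, B1->T, B2->E, B1->T, ...; covered: B1=T, B1=F, B2=S, B2=E, B3=F, B4=E, B5=T, B6=T, B7=T, B8=S, B10=F
#7 (d=28) -> B2->S, B1->F, B4->E, B3->T, B8->S, B7->T, B10->F; covered: B1=F, B2=S, B3=T, B4=E, B7=T, B8=S, B10=F
#8 (d=0) -> B2->E, B1->F, B4->E, B3->F, B5->T, B6->T, B8->E, B9->S, B7->F, B10->F; covered: B1=F, B2=E, B3=F, B4=E, B5=T, B6=T, B7=F, B8=E, B9=S, B10=F
the full pool covers 15 outcomes: B1=T, B1=F, B2=S, B2=E, B3=T, B3=F, B4=E, B5=T, B6=T, B7=T, B7=F, B8=S, B8=E, B9=S, B10=F
no size-1 subset reaches all 15 outcomes (best union: 11/15)
no size-2 subset reaches all 15 outcomes (best union: 14/15)
at size 3, {1, 4, 8} reaches all 15 outcomes; every lexicographically earlier size-3 subset fails
Answer: 1, 4, 8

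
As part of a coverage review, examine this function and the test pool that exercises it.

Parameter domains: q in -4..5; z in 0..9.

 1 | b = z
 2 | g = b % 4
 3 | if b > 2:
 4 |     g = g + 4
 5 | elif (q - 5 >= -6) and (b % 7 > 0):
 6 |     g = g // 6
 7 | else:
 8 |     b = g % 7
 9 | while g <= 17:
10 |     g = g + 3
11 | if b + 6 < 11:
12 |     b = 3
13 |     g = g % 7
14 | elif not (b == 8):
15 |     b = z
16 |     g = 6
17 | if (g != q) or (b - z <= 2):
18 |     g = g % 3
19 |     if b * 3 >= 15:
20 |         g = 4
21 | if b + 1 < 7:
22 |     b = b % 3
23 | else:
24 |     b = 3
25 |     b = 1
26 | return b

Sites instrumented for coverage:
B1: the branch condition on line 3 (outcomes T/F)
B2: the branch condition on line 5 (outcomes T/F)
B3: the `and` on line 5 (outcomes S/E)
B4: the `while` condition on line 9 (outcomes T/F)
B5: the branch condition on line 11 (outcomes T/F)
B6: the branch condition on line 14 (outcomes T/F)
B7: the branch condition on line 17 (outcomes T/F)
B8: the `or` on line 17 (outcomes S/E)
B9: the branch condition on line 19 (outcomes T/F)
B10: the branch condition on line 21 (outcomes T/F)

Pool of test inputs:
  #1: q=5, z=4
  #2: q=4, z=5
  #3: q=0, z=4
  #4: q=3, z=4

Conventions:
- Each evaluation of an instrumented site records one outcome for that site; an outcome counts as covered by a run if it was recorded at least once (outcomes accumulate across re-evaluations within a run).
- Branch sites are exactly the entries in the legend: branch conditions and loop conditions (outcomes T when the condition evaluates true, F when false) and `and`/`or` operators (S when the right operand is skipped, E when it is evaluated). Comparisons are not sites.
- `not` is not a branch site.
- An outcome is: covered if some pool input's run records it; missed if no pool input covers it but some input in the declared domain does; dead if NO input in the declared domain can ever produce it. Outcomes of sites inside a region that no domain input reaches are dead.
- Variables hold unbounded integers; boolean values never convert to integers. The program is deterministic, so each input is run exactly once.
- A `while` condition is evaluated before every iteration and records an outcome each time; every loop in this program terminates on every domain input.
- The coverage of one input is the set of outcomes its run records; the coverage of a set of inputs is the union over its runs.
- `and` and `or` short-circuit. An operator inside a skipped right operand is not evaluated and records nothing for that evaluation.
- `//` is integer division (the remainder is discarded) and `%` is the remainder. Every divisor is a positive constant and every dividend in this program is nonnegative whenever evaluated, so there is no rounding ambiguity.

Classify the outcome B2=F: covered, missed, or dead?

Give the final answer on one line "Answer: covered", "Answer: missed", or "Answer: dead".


no pool input records B2=F
but domain input (q=-4, z=0) does record it -> reachable, so missed
Answer: missed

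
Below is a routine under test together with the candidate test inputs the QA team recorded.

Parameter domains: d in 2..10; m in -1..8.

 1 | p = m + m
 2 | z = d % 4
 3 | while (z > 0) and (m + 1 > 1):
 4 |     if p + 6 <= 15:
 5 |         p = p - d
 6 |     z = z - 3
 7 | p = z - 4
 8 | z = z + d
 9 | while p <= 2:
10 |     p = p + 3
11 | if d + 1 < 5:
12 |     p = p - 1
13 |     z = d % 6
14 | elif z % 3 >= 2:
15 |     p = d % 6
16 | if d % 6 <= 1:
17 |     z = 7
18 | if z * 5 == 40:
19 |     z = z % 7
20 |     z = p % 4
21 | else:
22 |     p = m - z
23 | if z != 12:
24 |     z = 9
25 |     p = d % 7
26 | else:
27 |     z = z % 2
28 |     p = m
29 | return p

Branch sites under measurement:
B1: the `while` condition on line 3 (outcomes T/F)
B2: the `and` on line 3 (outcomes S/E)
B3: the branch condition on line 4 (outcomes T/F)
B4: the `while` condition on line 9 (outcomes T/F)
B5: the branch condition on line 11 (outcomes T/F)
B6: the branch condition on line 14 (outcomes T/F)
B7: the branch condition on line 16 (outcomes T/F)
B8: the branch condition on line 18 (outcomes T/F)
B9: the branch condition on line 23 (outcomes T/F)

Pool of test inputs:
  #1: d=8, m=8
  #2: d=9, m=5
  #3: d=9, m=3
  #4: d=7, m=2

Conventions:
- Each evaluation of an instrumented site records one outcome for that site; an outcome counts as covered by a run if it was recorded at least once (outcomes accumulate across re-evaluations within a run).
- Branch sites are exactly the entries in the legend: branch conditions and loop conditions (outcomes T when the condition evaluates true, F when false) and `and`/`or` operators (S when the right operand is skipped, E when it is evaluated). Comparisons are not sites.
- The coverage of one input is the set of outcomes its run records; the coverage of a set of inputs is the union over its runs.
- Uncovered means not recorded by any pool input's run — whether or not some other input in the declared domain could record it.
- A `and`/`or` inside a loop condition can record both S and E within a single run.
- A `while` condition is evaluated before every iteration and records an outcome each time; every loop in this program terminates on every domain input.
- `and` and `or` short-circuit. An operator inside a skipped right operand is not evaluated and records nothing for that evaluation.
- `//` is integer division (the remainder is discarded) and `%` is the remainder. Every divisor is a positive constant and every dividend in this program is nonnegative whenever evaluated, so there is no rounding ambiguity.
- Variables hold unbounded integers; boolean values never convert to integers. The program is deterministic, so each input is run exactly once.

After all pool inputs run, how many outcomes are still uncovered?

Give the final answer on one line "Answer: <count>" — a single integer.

input #1 (d=8, m=8): events B2->S, B1->F, B4->T, B4->T, B4->T, B4->F, B5->F, B6->T, B7->F, B8->T, B9->T; covers B1=F, B2=S, B4=T, B4=F, B5=F, B6=T, B7=F, B8=T, B9=T
input #2 (d=9, m=5): events B2->E, B1->T, B3->F, B2->S, B1->F, B4->T, B4->T, B4->T, B4->F, B5->F, B6->F, B7->F, B8->F, B9->T; covers B1=T, B1=F, B2=S, B2=E, B3=F, B4=T, B4=F, B5=F, B6=F, B7=F, B8=F, B9=T
input #3 (d=9, m=3): events B2->E, B1->T, B3->T, B2->S, B1->F, B4->T, B4->T, B4->T, B4->F, B5->F, B6->F, B7->F, B8->F, B9->T; covers B1=T, B1=F, B2=S, B2=E, B3=T, B4=T, B4=F, B5=F, B6=F, B7=F, B8=F, B9=T
input #4 (d=7, m=2): events B2->E, B1->T, B3->T, B2->S, B1->F, B4->T, B4->T, B4->T, B4->F, B5->F, B6->F, B7->T, B8->F, B9->T; covers B1=T, B1=F, B2=S, B2=E, B3=T, B4=T, B4=F, B5=F, B6=F, B7=T, B8=F, B9=T
union over the pool: B1=T, B1=F, B2=S, B2=E, B3=T, B3=F, B4=T, B4=F, B5=F, B6=T, B6=F, B7=T, B7=F, B8=T, B8=F, B9=T
uncovered (2 of 18): B5=T, B9=F

Answer: 2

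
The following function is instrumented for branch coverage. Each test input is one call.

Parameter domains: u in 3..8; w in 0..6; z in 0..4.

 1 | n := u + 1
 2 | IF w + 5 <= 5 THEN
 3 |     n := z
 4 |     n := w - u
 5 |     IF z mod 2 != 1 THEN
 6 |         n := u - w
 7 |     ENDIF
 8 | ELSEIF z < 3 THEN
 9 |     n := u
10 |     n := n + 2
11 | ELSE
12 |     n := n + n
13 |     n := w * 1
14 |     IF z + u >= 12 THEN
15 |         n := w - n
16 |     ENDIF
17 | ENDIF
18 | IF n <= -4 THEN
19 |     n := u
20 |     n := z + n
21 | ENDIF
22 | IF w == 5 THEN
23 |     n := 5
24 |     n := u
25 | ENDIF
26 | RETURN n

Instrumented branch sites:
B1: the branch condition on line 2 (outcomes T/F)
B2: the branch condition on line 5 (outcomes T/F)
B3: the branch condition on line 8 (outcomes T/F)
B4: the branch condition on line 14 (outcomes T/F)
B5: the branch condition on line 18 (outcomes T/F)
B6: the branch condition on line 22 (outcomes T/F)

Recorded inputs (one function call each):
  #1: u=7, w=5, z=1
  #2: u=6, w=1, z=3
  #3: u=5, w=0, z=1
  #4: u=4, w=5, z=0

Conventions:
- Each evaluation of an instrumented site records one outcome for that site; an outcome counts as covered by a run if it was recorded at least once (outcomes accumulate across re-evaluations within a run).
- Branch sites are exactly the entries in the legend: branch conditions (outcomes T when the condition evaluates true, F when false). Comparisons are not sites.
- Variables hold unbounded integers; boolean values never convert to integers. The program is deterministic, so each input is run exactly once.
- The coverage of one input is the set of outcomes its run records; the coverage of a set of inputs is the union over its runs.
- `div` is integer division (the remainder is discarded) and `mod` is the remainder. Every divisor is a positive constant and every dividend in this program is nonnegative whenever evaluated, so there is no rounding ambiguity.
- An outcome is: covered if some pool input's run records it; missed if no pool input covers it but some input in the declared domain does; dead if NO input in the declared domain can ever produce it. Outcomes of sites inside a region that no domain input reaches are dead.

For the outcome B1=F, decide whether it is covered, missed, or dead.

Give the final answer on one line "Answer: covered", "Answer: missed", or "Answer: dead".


B1=F is recorded by pool input(s) 1, 2, 4 -> covered
Answer: covered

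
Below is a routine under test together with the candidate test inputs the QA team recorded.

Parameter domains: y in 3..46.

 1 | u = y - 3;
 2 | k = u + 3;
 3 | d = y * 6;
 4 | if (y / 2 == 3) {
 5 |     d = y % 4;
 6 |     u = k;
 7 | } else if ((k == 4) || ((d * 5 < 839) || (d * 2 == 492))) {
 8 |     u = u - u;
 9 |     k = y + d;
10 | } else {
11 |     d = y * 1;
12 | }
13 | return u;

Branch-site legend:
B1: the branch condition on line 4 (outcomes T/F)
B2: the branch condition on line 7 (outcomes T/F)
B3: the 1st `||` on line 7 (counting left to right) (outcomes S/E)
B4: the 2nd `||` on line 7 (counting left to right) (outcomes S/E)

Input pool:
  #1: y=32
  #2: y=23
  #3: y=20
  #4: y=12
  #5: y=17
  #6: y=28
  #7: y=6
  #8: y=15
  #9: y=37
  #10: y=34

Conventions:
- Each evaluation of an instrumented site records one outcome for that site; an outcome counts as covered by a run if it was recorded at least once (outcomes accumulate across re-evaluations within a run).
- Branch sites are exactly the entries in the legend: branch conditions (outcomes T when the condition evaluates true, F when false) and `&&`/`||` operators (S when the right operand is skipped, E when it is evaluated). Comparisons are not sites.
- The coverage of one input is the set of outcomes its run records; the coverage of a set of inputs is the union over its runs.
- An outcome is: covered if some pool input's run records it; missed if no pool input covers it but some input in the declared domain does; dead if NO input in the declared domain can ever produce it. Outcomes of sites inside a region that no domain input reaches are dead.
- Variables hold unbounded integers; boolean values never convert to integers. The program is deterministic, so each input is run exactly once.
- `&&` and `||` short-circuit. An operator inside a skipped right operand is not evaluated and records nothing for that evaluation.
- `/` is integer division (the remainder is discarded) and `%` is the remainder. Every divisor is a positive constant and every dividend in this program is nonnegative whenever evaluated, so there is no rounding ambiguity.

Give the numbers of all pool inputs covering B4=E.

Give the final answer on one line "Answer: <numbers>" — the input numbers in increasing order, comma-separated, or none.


input #1 (y=32): produces B4=E
input #2 (y=23): does not produce B4=E
input #3 (y=20): does not produce B4=E
input #4 (y=12): does not produce B4=E
input #5 (y=17): does not produce B4=E
input #6 (y=28): produces B4=E
input #7 (y=6): does not produce B4=E
input #8 (y=15): does not produce B4=E
input #9 (y=37): produces B4=E
input #10 (y=34): produces B4=E
Answer: 1, 6, 9, 10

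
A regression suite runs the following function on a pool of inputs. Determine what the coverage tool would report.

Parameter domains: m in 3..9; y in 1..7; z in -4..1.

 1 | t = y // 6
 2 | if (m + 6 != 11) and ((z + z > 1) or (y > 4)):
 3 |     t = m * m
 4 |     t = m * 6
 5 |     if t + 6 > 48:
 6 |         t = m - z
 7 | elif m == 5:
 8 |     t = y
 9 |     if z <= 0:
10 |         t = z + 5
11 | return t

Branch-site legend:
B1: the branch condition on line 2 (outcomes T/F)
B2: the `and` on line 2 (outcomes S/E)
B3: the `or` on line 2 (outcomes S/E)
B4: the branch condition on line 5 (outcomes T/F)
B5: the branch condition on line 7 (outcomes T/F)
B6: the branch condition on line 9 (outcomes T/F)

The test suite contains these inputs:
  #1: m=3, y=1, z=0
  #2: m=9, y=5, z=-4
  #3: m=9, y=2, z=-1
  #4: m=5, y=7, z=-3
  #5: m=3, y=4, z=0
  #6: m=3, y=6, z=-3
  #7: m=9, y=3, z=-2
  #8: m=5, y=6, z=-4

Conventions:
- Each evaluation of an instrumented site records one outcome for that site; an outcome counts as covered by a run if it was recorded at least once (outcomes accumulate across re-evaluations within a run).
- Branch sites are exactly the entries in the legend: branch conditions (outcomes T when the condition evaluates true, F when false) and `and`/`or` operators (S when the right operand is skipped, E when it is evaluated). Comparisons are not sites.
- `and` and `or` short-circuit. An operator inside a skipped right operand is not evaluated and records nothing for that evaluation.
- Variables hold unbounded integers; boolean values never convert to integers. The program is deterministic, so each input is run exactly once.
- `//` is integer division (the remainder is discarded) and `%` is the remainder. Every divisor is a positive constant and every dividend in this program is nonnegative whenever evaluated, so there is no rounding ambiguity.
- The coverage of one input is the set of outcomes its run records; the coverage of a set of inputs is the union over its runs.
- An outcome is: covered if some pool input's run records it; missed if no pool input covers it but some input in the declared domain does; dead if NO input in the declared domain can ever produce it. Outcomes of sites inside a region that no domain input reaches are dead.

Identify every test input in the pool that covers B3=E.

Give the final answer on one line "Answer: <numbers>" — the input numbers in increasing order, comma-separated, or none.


input #1 (m=3, y=1, z=0): produces B3=E
input #2 (m=9, y=5, z=-4): produces B3=E
input #3 (m=9, y=2, z=-1): produces B3=E
input #4 (m=5, y=7, z=-3): does not produce B3=E
input #5 (m=3, y=4, z=0): produces B3=E
input #6 (m=3, y=6, z=-3): produces B3=E
input #7 (m=9, y=3, z=-2): produces B3=E
input #8 (m=5, y=6, z=-4): does not produce B3=E
Answer: 1, 2, 3, 5, 6, 7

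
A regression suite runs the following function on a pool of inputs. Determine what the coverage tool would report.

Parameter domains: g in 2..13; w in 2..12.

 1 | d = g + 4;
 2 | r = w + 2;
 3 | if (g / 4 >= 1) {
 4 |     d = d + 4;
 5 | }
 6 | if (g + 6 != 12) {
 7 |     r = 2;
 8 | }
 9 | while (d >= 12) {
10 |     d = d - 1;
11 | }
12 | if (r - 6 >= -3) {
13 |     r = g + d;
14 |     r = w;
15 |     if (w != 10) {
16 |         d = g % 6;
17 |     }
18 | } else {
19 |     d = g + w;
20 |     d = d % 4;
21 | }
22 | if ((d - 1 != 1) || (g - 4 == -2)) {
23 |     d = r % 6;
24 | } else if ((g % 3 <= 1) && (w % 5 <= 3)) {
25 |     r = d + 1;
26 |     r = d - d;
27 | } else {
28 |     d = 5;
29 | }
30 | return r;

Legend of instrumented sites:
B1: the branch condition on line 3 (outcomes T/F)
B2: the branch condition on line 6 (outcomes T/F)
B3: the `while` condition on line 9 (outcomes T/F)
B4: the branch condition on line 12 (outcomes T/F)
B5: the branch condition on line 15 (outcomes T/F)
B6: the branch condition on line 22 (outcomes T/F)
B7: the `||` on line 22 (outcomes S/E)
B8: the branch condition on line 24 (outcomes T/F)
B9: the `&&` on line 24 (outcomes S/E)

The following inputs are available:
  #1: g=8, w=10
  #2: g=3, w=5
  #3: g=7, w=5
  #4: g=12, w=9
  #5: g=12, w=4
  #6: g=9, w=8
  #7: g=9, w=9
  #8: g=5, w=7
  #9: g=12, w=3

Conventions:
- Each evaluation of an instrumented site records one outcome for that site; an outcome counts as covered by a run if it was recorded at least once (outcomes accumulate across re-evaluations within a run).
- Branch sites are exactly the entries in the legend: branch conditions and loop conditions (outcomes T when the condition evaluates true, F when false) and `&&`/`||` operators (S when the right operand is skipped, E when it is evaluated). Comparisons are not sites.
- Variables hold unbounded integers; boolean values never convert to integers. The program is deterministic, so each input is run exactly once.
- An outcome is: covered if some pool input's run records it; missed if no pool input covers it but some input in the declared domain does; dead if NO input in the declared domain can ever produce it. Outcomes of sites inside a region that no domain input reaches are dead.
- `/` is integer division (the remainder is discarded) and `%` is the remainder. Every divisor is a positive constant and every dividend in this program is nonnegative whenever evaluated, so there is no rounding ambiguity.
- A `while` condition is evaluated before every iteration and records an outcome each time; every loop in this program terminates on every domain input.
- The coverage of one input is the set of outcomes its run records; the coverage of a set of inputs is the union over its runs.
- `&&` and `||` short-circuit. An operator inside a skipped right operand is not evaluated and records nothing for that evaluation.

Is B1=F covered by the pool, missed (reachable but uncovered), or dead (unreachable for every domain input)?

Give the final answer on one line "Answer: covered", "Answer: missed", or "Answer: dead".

B1=F is recorded by pool input(s) 2 -> covered

Answer: covered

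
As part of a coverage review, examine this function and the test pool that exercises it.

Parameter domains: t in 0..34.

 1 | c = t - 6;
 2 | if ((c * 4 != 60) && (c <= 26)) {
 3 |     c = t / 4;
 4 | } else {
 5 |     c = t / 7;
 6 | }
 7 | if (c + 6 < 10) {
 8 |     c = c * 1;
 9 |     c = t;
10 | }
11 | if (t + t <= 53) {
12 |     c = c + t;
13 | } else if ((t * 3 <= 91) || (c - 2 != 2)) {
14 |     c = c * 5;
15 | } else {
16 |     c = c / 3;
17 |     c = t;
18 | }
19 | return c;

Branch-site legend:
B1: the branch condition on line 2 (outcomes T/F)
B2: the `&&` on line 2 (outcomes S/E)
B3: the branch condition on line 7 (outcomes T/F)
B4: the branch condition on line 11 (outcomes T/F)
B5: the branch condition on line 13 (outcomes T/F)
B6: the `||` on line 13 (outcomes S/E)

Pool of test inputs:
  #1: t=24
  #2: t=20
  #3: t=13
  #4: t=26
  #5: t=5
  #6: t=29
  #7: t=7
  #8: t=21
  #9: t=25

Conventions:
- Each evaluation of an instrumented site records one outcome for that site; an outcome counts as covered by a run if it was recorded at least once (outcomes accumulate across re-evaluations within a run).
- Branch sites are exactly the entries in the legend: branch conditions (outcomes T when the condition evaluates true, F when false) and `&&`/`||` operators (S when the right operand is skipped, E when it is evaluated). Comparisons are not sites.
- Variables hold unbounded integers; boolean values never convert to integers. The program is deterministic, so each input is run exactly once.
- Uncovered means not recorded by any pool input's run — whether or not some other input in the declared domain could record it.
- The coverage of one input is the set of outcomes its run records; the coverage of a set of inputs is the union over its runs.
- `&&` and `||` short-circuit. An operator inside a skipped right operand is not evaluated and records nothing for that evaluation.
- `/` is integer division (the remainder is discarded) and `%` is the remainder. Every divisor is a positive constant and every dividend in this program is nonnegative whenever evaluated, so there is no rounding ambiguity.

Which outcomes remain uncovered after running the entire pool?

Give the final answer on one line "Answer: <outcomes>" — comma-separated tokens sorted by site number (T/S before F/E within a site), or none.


input #1 (t=24): events B2->E, B1->T, B3->F, B4->T; covers B1=T, B2=E, B3=F, B4=T
input #2 (t=20): events B2->E, B1->T, B3->F, B4->T; covers B1=T, B2=E, B3=F, B4=T
input #3 (t=13): events B2->E, B1->T, B3->T, B4->T; covers B1=T, B2=E, B3=T, B4=T
input #4 (t=26): events B2->E, B1->T, B3->F, B4->T; covers B1=T, B2=E, B3=F, B4=T
input #5 (t=5): events B2->E, B1->T, B3->T, B4->T; covers B1=T, B2=E, B3=T, B4=T
input #6 (t=29): events B2->E, B1->T, B3->F, B4->F, B6->S, B5->T; covers B1=T, B2=E, B3=F, B4=F, B5=T, B6=S
input #7 (t=7): events B2->E, B1->T, B3->T, B4->T; covers B1=T, B2=E, B3=T, B4=T
input #8 (t=21): events B2->S, B1->F, B3->T, B4->T; covers B1=F, B2=S, B3=T, B4=T
input #9 (t=25): events B2->E, B1->T, B3->F, B4->T; covers B1=T, B2=E, B3=F, B4=T
union over the pool: B1=T, B1=F, B2=S, B2=E, B3=T, B3=F, B4=T, B4=F, B5=T, B6=S
uncovered (2 of 12): B5=F, B6=E
Answer: B5=F, B6=E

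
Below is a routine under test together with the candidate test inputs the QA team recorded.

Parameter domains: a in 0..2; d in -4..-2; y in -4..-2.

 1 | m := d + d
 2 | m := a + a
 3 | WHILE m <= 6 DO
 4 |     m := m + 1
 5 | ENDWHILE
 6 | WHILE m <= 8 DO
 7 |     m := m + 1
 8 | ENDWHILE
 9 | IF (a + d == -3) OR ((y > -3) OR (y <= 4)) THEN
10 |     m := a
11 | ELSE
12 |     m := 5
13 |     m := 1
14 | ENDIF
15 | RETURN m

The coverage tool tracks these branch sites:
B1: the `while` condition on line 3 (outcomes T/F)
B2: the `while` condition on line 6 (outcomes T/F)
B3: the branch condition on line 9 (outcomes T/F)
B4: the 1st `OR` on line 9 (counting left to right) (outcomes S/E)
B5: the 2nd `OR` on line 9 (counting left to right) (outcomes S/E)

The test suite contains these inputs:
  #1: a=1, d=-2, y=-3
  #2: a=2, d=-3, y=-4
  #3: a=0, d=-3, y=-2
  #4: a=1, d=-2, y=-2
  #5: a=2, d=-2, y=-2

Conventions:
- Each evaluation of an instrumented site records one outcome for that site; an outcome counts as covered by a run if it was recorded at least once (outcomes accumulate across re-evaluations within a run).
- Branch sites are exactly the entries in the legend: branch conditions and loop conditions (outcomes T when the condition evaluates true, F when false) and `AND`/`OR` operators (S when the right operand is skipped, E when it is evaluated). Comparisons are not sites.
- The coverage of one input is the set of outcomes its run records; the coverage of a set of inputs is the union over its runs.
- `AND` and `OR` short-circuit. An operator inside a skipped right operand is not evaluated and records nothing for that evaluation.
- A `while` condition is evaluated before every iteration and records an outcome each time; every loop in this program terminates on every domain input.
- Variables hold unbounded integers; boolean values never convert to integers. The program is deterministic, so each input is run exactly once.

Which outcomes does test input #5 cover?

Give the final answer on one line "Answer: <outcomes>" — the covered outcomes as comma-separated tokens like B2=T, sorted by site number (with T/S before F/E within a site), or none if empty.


Tracing the run of input #5 (a=2, d=-2, y=-2):
  B1->T, B1->T, B1->T, B1->F, B2->T, B2->T, B2->F, B4->E, B5->S, B3->T
distinct outcomes covered: B1=T, B1=F, B2=T, B2=F, B3=T, B4=E, B5=S
Answer: B1=T, B1=F, B2=T, B2=F, B3=T, B4=E, B5=S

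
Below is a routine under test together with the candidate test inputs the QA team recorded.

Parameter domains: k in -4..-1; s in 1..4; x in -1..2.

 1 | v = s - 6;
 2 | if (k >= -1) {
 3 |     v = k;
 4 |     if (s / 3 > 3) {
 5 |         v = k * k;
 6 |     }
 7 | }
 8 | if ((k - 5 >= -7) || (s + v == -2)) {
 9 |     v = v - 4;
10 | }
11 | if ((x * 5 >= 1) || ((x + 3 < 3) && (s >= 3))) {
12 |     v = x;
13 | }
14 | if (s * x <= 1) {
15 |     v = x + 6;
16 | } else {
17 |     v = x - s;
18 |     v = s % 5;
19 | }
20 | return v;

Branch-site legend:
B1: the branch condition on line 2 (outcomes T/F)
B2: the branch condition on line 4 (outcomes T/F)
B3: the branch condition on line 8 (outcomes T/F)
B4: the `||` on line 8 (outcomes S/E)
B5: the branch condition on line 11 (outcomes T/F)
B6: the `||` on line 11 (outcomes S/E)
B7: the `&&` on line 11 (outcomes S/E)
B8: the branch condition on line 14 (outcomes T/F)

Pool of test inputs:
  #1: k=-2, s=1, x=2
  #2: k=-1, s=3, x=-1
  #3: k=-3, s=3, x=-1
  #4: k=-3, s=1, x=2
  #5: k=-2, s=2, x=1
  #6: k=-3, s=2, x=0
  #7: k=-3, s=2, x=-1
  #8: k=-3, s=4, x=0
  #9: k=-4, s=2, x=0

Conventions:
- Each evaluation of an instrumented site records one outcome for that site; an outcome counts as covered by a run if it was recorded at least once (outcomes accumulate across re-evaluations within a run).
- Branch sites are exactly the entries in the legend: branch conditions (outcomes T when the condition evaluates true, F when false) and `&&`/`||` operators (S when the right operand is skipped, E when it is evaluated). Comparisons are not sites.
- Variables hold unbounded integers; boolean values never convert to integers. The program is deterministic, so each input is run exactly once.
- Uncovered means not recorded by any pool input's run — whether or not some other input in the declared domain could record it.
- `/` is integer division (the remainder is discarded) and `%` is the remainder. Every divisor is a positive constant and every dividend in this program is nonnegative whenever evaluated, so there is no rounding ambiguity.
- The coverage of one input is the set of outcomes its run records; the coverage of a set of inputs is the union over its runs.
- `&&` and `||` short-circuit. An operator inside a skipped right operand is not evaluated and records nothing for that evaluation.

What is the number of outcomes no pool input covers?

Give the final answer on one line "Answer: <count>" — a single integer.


test 1 (k=-2, s=1, x=2) fires B1->F, B4->S, B3->T, B6->S, B5->T, B8->F; hits B1=F, B3=T, B4=S, B5=T, B6=S, B8=F
test 2 (k=-1, s=3, x=-1) fires B1->T, B2->F, B4->S, B3->T, B6->E, B7->E, B5->T, B8->T; hits B1=T, B2=F, B3=T, B4=S, B5=T, B6=E, B7=E, B8=T
test 3 (k=-3, s=3, x=-1) fires B1->F, B4->E, B3->F, B6->E, B7->E, B5->T, B8->T; hits B1=F, B3=F, B4=E, B5=T, B6=E, B7=E, B8=T
test 4 (k=-3, s=1, x=2) fires B1->F, B4->E, B3->F, B6->S, B5->T, B8->F; hits B1=F, B3=F, B4=E, B5=T, B6=S, B8=F
test 5 (k=-2, s=2, x=1) fires B1->F, B4->S, B3->T, B6->S, B5->T, B8->F; hits B1=F, B3=T, B4=S, B5=T, B6=S, B8=F
test 6 (k=-3, s=2, x=0) fires B1->F, B4->E, B3->T, B6->E, B7->S, B5->F, B8->T; hits B1=F, B3=T, B4=E, B5=F, B6=E, B7=S, B8=T
test 7 (k=-3, s=2, x=-1) fires B1->F, B4->E, B3->T, B6->E, B7->E, B5->F, B8->T; hits B1=F, B3=T, B4=E, B5=F, B6=E, B7=E, B8=T
test 8 (k=-3, s=4, x=0) fires B1->F, B4->E, B3->F, B6->E, B7->S, B5->F, B8->T; hits B1=F, B3=F, B4=E, B5=F, B6=E, B7=S, B8=T
test 9 (k=-4, s=2, x=0) fires B1->F, B4->E, B3->T, B6->E, B7->S, B5->F, B8->T; hits B1=F, B3=T, B4=E, B5=F, B6=E, B7=S, B8=T
union over the pool: B1=T, B1=F, B2=F, B3=T, B3=F, B4=S, B4=E, B5=T, B5=F, B6=S, B6=E, B7=S, B7=E, B8=T, B8=F
uncovered (1 of 16): B2=T
Answer: 1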